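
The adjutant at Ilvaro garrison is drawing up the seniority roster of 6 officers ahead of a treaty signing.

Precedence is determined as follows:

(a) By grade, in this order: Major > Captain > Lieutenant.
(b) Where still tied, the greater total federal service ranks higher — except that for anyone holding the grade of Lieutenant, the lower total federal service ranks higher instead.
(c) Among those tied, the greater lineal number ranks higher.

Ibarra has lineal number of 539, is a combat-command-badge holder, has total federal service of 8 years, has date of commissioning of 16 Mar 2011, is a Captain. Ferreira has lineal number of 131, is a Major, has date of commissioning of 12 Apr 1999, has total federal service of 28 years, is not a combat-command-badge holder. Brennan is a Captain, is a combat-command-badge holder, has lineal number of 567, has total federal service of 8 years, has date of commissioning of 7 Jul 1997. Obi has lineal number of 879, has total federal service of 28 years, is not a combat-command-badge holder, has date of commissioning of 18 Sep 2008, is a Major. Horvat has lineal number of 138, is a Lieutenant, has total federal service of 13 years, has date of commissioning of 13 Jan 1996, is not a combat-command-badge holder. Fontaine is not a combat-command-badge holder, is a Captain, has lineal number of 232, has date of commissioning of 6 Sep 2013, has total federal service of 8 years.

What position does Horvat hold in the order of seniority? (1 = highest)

By grade: Obi and Ferreira (Major); then Brennan, Ibarra and Fontaine (Captain); then Horvat (Lieutenant).
Obi and Ferreira both have total federal service 28 years, so the next rule applies.
Among Obi and Ferreira, by lineal number (higher first): Obi (879) before Ferreira (131).
Brennan, Ibarra and Fontaine all have total federal service 8 years, so the next rule applies.
Among Brennan, Ibarra and Fontaine, by lineal number (higher first): Brennan (567) before Ibarra (539) before Fontaine (232).
Order: Obi, Ferreira, Brennan, Ibarra, Fontaine, Horvat. So position 6.

6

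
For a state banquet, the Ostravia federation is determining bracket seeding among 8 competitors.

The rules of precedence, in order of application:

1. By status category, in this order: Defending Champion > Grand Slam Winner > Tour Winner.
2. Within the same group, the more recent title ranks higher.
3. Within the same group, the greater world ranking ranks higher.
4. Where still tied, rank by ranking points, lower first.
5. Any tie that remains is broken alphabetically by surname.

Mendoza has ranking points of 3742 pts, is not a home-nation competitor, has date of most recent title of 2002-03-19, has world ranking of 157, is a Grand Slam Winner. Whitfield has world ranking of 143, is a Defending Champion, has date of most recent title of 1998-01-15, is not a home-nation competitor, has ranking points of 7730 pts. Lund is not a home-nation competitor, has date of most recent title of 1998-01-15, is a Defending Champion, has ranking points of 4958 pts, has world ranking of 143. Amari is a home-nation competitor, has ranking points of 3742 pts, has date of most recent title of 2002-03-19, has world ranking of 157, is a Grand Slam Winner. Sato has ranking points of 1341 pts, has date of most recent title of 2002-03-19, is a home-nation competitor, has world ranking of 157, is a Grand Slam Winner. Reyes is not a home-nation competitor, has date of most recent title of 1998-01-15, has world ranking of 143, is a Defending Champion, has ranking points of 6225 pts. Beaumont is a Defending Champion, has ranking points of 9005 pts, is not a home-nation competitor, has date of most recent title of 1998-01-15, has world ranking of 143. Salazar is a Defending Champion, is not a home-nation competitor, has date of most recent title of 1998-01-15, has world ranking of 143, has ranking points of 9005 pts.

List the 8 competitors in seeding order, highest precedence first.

By status category: Lund, Reyes, Whitfield, Beaumont and Salazar (Defending Champion); then Sato, Amari and Mendoza (Grand Slam Winner).
Lund, Reyes, Whitfield, Beaumont and Salazar all have date of most recent title 1998-01-15, so the next rule applies.
Lund, Reyes, Whitfield, Beaumont and Salazar all have world ranking 143, so the next rule applies.
Among Lund, Reyes, Whitfield, Beaumont and Salazar, by ranking points (lower first): Lund (4958 pts) before Reyes (6225 pts) before Whitfield (7730 pts) before Beaumont and Salazar (9005 pts).
Among Beaumont and Salazar, alphabetically by surname: Beaumont before Salazar.
Sato, Amari and Mendoza all have date of most recent title 2002-03-19, so the next rule applies.
Sato, Amari and Mendoza all have world ranking 157, so the next rule applies.
Among Sato, Amari and Mendoza, by ranking points (lower first): Sato (1341 pts) before Amari and Mendoza (3742 pts).
Among Amari and Mendoza, alphabetically by surname: Amari before Mendoza.
Full order: Lund, Reyes, Whitfield, Beaumont, Salazar, Sato, Amari, Mendoza.

Lund, Reyes, Whitfield, Beaumont, Salazar, Sato, Amari, Mendoza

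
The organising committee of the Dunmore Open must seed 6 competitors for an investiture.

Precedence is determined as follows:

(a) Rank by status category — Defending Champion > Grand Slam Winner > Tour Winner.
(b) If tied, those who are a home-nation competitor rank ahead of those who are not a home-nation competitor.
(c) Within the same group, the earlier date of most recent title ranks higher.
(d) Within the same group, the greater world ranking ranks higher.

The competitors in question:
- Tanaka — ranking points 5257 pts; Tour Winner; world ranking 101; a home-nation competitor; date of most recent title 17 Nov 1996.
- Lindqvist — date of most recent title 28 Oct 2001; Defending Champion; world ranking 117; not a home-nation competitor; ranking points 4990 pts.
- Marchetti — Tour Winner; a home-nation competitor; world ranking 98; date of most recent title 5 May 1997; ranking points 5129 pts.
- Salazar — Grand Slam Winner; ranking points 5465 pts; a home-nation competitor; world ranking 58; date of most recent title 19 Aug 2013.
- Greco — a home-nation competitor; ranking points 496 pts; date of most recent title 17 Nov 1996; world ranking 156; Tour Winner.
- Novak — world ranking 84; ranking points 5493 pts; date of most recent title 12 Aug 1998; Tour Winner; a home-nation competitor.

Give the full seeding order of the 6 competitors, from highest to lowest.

Lindqvist, Salazar, Greco, Tanaka, Marchetti, Novak

By status category: Lindqvist (Defending Champion); then Salazar (Grand Slam Winner); then Greco, Tanaka, Marchetti and Novak (Tour Winner).
Greco, Tanaka, Marchetti and Novak are each a home-nation competitor, so the next rule applies.
Among Greco, Tanaka, Marchetti and Novak, by date of most recent title (earlier first): Greco and Tanaka (17 Nov 1996) before Marchetti (5 May 1997) before Novak (12 Aug 1998).
Among Greco and Tanaka, by world ranking (higher first): Greco (156) before Tanaka (101).
Full order: Lindqvist, Salazar, Greco, Tanaka, Marchetti, Novak.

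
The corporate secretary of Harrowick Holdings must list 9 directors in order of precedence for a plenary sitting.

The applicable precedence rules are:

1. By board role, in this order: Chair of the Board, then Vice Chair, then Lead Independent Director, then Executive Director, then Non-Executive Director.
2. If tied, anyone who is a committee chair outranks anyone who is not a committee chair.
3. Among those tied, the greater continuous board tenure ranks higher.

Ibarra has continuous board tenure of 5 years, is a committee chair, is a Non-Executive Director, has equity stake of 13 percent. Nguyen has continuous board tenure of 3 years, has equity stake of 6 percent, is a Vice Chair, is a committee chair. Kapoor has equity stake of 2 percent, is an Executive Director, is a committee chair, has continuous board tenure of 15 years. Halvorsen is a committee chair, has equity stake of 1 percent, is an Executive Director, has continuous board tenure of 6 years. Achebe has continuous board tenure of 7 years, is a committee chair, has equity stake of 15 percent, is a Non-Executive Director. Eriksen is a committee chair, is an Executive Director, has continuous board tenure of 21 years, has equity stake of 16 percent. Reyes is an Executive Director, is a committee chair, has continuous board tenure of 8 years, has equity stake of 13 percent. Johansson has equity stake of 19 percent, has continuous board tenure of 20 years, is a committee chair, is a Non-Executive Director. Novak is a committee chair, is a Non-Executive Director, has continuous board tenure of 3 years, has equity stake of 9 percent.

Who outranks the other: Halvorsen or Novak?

Halvorsen

By board role: Nguyen (Vice Chair); then Eriksen, Kapoor, Reyes and Halvorsen (Executive Director); then Johansson, Achebe, Ibarra and Novak (Non-Executive Director).
Eriksen, Kapoor, Reyes and Halvorsen are each a committee chair, so the next rule applies.
Among Eriksen, Kapoor, Reyes and Halvorsen, by continuous board tenure (higher first): Eriksen (21 years) before Kapoor (15 years) before Reyes (8 years) before Halvorsen (6 years).
Johansson, Achebe, Ibarra and Novak are each a committee chair, so the next rule applies.
Among Johansson, Achebe, Ibarra and Novak, by continuous board tenure (higher first): Johansson (20 years) before Achebe (7 years) before Ibarra (5 years) before Novak (3 years).
So Halvorsen takes precedence.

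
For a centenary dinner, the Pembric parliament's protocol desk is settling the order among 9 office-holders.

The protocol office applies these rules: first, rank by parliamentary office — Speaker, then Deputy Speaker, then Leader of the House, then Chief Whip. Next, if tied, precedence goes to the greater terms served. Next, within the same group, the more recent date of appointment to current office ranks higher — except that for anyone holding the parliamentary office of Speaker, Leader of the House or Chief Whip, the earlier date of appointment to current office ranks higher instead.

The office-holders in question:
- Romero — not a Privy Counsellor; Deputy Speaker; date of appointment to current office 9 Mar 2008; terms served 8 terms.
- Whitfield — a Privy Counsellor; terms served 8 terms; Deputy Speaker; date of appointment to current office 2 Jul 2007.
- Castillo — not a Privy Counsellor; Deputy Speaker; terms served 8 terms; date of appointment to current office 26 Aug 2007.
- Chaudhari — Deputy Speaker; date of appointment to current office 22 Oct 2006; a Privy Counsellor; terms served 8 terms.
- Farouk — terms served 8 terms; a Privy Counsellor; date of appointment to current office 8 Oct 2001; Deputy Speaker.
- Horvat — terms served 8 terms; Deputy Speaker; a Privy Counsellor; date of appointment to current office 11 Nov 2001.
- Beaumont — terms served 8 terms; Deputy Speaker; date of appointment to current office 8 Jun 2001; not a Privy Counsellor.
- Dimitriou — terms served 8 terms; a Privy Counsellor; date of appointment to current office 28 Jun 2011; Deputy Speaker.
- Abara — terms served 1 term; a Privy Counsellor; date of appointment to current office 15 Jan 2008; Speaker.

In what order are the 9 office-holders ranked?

By parliamentary office: Abara (Speaker); then Dimitriou, Romero, Castillo, Whitfield, Chaudhari, Horvat, Farouk and Beaumont (Deputy Speaker).
Dimitriou, Romero, Castillo, Whitfield, Chaudhari, Horvat, Farouk and Beaumont all have terms served 8 terms, so the next rule applies.
Among Dimitriou, Romero, Castillo, Whitfield, Chaudhari, Horvat, Farouk and Beaumont, by date of appointment to current office (later first): Dimitriou (28 Jun 2011) before Romero (9 Mar 2008) before Castillo (26 Aug 2007) before Whitfield (2 Jul 2007) before Chaudhari (22 Oct 2006) before Horvat (11 Nov 2001) before Farouk (8 Oct 2001) before Beaumont (8 Jun 2001).
Full order: Abara, Dimitriou, Romero, Castillo, Whitfield, Chaudhari, Horvat, Farouk, Beaumont.

Abara, Dimitriou, Romero, Castillo, Whitfield, Chaudhari, Horvat, Farouk, Beaumont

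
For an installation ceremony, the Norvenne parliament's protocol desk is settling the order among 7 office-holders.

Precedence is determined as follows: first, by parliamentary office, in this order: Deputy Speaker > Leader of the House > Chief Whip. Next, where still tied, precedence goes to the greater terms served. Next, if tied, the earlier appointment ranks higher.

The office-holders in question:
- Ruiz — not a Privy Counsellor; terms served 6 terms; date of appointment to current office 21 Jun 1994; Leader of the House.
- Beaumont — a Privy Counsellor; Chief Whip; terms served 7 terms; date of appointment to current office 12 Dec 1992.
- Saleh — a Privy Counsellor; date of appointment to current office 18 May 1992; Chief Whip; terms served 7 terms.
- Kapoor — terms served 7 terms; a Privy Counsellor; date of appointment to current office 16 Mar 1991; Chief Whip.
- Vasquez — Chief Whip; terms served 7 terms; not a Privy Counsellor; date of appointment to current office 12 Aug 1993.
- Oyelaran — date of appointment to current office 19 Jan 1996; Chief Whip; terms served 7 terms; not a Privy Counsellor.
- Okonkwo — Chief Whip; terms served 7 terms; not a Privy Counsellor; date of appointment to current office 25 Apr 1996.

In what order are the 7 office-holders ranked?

Ruiz, Kapoor, Saleh, Beaumont, Vasquez, Oyelaran, Okonkwo

By parliamentary office: Ruiz (Leader of the House); then Kapoor, Saleh, Beaumont, Vasquez, Oyelaran and Okonkwo (Chief Whip).
Kapoor, Saleh, Beaumont, Vasquez, Oyelaran and Okonkwo all have terms served 7 terms, so the next rule applies.
Among Kapoor, Saleh, Beaumont, Vasquez, Oyelaran and Okonkwo, by date of appointment to current office (earlier first): Kapoor (16 Mar 1991) before Saleh (18 May 1992) before Beaumont (12 Dec 1992) before Vasquez (12 Aug 1993) before Oyelaran (19 Jan 1996) before Okonkwo (25 Apr 1996).
Full order: Ruiz, Kapoor, Saleh, Beaumont, Vasquez, Oyelaran, Okonkwo.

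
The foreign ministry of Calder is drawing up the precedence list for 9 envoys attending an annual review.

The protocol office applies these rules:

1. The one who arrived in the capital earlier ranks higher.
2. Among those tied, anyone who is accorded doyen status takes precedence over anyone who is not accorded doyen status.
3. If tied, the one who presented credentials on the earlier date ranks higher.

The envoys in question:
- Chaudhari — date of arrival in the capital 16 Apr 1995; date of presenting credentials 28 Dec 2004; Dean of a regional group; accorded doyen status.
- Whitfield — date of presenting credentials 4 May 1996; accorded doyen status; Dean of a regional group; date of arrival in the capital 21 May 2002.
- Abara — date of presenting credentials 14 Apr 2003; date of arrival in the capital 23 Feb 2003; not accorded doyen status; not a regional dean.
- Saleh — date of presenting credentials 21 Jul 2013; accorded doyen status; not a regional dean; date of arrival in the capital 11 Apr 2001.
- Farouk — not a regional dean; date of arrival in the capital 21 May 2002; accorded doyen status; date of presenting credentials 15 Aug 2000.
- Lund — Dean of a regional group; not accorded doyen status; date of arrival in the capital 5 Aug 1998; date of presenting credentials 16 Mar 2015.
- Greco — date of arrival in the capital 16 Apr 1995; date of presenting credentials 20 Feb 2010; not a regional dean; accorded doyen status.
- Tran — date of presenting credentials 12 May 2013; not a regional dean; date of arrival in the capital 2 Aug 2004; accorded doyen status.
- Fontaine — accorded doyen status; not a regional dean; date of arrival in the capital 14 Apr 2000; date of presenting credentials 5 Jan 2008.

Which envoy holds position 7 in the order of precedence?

By date of arrival in the capital (earlier first): Chaudhari and Greco (both 16 Apr 1995); then Lund (5 Aug 1998); then Fontaine (14 Apr 2000); then Saleh (11 Apr 2001); then Whitfield and Farouk (both 21 May 2002); then Abara (23 Feb 2003); then Tran (2 Aug 2004).
Chaudhari and Greco are each accorded doyen status, so the next rule applies.
Among Chaudhari and Greco, by date of presenting credentials (earlier first): Chaudhari (28 Dec 2004) before Greco (20 Feb 2010).
Whitfield and Farouk are each accorded doyen status, so the next rule applies.
Among Whitfield and Farouk, by date of presenting credentials (earlier first): Whitfield (4 May 1996) before Farouk (15 Aug 2000).
Order: Chaudhari, Greco, Lund, Fontaine, Saleh, Whitfield, Farouk, Abara, Tran.

Farouk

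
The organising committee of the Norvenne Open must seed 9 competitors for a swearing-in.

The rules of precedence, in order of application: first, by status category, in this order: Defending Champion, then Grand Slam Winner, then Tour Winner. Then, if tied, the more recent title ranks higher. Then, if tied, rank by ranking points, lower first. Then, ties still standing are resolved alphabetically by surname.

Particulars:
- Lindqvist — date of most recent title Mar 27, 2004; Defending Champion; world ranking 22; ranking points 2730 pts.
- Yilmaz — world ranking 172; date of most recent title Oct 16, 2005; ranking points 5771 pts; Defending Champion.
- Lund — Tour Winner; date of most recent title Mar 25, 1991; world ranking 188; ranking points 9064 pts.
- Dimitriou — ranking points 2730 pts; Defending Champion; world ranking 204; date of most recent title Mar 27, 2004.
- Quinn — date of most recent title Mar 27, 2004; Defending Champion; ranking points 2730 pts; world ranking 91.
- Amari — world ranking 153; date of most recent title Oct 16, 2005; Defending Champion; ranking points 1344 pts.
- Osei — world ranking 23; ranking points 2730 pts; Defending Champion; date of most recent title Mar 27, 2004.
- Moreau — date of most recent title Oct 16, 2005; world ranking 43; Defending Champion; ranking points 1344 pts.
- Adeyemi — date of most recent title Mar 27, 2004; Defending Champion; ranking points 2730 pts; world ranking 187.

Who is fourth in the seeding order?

By status category: Amari, Moreau, Yilmaz, Adeyemi, Dimitriou, Lindqvist, Osei and Quinn (Defending Champion); then Lund (Tour Winner).
Among Amari, Moreau, Yilmaz, Adeyemi, Dimitriou, Lindqvist, Osei and Quinn, by date of most recent title (later first): Amari, Moreau and Yilmaz (Oct 16, 2005) before Adeyemi, Dimitriou, Lindqvist, Osei and Quinn (Mar 27, 2004).
Among Amari, Moreau and Yilmaz, by ranking points (lower first): Amari and Moreau (1344 pts) before Yilmaz (5771 pts).
Among Amari and Moreau, alphabetically by surname: Amari before Moreau.
Adeyemi, Dimitriou, Lindqvist, Osei and Quinn all have ranking points 2730 pts, so the next rule applies.
Among Adeyemi, Dimitriou, Lindqvist, Osei and Quinn, alphabetically by surname: Adeyemi before Dimitriou before Lindqvist before Osei before Quinn.
Order: Amari, Moreau, Yilmaz, Adeyemi, Dimitriou, Lindqvist, Osei, Quinn, Lund.

Adeyemi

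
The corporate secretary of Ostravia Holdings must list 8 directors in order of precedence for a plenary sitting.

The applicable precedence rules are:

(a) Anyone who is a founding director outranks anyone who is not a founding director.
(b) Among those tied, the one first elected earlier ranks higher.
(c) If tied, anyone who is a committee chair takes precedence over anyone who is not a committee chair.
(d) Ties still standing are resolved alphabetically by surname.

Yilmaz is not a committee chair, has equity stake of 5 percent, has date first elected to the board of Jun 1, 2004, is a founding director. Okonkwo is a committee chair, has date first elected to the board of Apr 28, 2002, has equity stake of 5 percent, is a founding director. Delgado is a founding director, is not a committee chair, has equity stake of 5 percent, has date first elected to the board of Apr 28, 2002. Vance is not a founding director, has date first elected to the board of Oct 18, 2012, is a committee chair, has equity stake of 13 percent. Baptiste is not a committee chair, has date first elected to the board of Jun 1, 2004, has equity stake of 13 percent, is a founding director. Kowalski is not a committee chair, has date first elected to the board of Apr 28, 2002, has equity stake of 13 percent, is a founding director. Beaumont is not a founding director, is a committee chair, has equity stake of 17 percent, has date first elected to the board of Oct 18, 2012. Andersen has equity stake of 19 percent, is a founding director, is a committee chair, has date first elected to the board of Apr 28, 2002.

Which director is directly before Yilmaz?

Baptiste

By the first rule: Andersen, Okonkwo, Delgado, Kowalski, Baptiste and Yilmaz (each a founding director); then Beaumont and Vance (both not a founding director).
Among Andersen, Okonkwo, Delgado, Kowalski, Baptiste and Yilmaz, by date first elected to the board (earlier first): Andersen, Okonkwo, Delgado and Kowalski (Apr 28, 2002) before Baptiste and Yilmaz (Jun 1, 2004).
Among Andersen, Okonkwo, Delgado and Kowalski, a committee chair before not a committee chair: Andersen and Okonkwo (a committee chair) before Delgado and Kowalski (not a committee chair).
Among Andersen and Okonkwo, alphabetically by surname: Andersen before Okonkwo.
Among Delgado and Kowalski, alphabetically by surname: Delgado before Kowalski.
Baptiste and Yilmaz are each not a committee chair, so the next rule applies.
Among Baptiste and Yilmaz, alphabetically by surname: Baptiste before Yilmaz.
Beaumont and Vance both have date first elected to the board Oct 18, 2012, so the next rule applies.
Beaumont and Vance are each a committee chair, so the next rule applies.
Among Beaumont and Vance, alphabetically by surname: Beaumont before Vance.
Order: Andersen, Okonkwo, Delgado, Kowalski, Baptiste, Yilmaz, Beaumont, Vance.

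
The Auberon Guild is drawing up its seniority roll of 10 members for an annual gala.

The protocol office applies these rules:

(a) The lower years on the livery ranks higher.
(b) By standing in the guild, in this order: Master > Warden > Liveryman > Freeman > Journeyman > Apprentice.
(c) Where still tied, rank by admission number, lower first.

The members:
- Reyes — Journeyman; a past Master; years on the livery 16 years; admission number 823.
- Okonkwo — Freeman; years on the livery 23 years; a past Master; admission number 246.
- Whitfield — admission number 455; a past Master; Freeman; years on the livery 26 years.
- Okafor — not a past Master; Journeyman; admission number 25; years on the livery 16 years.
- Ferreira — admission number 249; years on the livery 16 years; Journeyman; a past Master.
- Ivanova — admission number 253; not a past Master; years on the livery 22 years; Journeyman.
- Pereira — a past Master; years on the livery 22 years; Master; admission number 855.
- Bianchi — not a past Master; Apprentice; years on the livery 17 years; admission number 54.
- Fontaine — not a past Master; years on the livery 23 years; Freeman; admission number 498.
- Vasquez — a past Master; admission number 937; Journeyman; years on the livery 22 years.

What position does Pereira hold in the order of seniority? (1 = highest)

5

By years on the livery (lower first): Okafor, Ferreira and Reyes (each 16 years); then Bianchi (17 years); then Pereira, Ivanova and Vasquez (each 22 years); then Okonkwo and Fontaine (both 23 years); then Whitfield (26 years).
Okafor, Ferreira and Reyes are each Journeyman, so the next rule applies.
Among Okafor, Ferreira and Reyes, by admission number (lower first): Okafor (25) before Ferreira (249) before Reyes (823).
Among Pereira, Ivanova and Vasquez, by standing in the guild: Pereira (Master) before Ivanova and Vasquez (Journeyman).
Among Ivanova and Vasquez, by admission number (lower first): Ivanova (253) before Vasquez (937).
Okonkwo and Fontaine are each Freeman, so the next rule applies.
Among Okonkwo and Fontaine, by admission number (lower first): Okonkwo (246) before Fontaine (498).
Order: Okafor, Ferreira, Reyes, Bianchi, Pereira, Ivanova, Vasquez, Okonkwo, Fontaine, Whitfield. So position 5.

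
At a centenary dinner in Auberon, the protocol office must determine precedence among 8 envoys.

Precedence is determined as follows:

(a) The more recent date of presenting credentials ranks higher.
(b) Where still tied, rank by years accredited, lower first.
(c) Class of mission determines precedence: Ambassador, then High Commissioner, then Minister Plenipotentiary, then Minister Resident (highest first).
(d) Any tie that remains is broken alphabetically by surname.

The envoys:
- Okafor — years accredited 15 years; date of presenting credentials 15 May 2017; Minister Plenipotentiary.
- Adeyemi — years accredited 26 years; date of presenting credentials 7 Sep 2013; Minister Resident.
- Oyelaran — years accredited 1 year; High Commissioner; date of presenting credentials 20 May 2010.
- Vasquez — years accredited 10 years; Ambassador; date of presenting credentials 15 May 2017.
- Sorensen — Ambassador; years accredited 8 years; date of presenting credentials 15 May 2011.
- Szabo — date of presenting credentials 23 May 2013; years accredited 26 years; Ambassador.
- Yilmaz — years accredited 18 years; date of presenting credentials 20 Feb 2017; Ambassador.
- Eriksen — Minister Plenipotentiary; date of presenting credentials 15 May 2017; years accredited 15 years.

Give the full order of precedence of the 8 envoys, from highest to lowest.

Vasquez, Eriksen, Okafor, Yilmaz, Adeyemi, Szabo, Sorensen, Oyelaran

By date of presenting credentials (later first): Vasquez, Eriksen and Okafor (each 15 May 2017); then Yilmaz (20 Feb 2017); then Adeyemi (7 Sep 2013); then Szabo (23 May 2013); then Sorensen (15 May 2011); then Oyelaran (20 May 2010).
Among Vasquez, Eriksen and Okafor, by years accredited (lower first): Vasquez (10 years) before Eriksen and Okafor (15 years).
Eriksen and Okafor are each Minister Plenipotentiary, so the next rule applies.
Among Eriksen and Okafor, alphabetically by surname: Eriksen before Okafor.
Full order: Vasquez, Eriksen, Okafor, Yilmaz, Adeyemi, Szabo, Sorensen, Oyelaran.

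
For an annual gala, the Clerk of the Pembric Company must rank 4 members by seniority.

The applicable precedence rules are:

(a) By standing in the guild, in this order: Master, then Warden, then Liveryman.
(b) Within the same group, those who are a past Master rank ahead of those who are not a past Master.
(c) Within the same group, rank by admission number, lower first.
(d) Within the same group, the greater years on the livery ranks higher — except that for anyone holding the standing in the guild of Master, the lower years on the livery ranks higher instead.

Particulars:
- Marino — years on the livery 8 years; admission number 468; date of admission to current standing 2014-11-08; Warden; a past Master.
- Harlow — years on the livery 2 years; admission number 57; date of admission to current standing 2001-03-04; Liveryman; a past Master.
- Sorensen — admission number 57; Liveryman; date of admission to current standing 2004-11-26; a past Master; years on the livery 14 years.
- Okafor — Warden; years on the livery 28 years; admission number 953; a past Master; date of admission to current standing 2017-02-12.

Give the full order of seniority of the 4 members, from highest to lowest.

Marino, Okafor, Sorensen, Harlow

By standing in the guild: Marino and Okafor (Warden); then Sorensen and Harlow (Liveryman).
Marino and Okafor are each a past Master, so the next rule applies.
Among Marino and Okafor, by admission number (lower first): Marino (468) before Okafor (953).
Sorensen and Harlow are each a past Master, so the next rule applies.
Sorensen and Harlow both have admission number 57, so the next rule applies.
Among Sorensen and Harlow, by years on the livery (higher first): Sorensen (14 years) before Harlow (2 years).
Full order: Marino, Okafor, Sorensen, Harlow.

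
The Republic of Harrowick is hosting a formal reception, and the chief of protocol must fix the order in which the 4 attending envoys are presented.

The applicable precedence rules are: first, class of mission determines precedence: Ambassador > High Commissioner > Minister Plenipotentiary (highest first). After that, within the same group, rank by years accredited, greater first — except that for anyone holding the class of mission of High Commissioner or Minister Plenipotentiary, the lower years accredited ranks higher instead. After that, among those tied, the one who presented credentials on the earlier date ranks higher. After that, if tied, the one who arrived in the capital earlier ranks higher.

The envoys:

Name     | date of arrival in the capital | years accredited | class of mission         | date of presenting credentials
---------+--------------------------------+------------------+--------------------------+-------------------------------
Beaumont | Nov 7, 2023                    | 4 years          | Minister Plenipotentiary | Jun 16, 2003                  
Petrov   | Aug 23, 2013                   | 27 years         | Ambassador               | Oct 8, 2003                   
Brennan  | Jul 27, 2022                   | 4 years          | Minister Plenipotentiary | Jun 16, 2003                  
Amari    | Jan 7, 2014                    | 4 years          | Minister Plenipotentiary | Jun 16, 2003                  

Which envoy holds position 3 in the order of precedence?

Brennan

By class of mission: Petrov (Ambassador); then Amari, Brennan and Beaumont (Minister Plenipotentiary).
Amari, Brennan and Beaumont all have years accredited 4 years, so the next rule applies.
Amari, Brennan and Beaumont all have date of presenting credentials Jun 16, 2003, so the next rule applies.
Among Amari, Brennan and Beaumont, by date of arrival in the capital (earlier first): Amari (Jan 7, 2014) before Brennan (Jul 27, 2022) before Beaumont (Nov 7, 2023).
Order: Petrov, Amari, Brennan, Beaumont.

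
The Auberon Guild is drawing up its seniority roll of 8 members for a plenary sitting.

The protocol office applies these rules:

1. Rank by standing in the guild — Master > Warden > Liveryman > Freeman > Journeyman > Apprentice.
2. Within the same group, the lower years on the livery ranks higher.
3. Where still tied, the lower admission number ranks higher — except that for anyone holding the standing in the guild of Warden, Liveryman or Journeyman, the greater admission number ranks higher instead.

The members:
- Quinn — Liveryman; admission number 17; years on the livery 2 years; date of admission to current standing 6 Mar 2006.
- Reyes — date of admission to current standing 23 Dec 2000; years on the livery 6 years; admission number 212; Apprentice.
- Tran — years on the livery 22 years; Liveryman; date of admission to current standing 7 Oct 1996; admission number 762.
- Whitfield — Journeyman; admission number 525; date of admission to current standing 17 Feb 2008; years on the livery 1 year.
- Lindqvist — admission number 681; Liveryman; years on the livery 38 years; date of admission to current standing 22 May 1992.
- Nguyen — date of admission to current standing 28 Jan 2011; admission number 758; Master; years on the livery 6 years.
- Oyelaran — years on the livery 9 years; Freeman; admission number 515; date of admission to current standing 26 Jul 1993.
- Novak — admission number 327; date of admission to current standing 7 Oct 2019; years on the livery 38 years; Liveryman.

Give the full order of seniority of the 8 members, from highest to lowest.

Nguyen, Quinn, Tran, Lindqvist, Novak, Oyelaran, Whitfield, Reyes

By standing in the guild: Nguyen (Master); then Quinn, Tran, Lindqvist and Novak (Liveryman); then Oyelaran (Freeman); then Whitfield (Journeyman); then Reyes (Apprentice).
Among Quinn, Tran, Lindqvist and Novak, by years on the livery (lower first): Quinn (2 years) before Tran (22 years) before Lindqvist and Novak (38 years).
Among Lindqvist and Novak, by admission number (higher first) (reversed rule for this group): Lindqvist (681) before Novak (327).
Full order: Nguyen, Quinn, Tran, Lindqvist, Novak, Oyelaran, Whitfield, Reyes.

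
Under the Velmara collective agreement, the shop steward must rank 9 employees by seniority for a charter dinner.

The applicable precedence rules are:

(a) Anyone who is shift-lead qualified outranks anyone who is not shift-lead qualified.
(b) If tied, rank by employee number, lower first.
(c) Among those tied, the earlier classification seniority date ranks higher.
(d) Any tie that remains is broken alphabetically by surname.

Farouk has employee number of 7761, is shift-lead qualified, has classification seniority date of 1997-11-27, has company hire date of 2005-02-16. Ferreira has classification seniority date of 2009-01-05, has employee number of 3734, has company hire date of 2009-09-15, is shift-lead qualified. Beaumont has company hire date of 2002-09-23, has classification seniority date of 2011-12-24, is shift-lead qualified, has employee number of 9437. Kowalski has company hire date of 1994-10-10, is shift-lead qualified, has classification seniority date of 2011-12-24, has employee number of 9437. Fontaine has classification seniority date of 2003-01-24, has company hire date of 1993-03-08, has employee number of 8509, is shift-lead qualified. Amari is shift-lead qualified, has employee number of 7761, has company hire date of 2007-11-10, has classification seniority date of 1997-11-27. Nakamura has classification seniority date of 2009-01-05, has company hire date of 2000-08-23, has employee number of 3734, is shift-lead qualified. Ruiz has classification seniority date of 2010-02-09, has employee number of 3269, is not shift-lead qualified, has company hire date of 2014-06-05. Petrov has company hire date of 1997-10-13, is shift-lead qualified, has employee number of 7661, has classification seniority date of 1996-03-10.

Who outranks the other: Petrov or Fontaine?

Petrov

By the first rule: Ferreira, Nakamura, Petrov, Amari, Farouk, Fontaine, Beaumont and Kowalski (each shift-lead qualified); then Ruiz (not shift-lead qualified).
Among Ferreira, Nakamura, Petrov, Amari, Farouk, Fontaine, Beaumont and Kowalski, by employee number (lower first): Ferreira and Nakamura (3734) before Petrov (7661) before Amari and Farouk (7761) before Fontaine (8509) before Beaumont and Kowalski (9437).
Ferreira and Nakamura both have classification seniority date 2009-01-05, so the next rule applies.
Among Ferreira and Nakamura, alphabetically by surname: Ferreira before Nakamura.
Amari and Farouk both have classification seniority date 1997-11-27, so the next rule applies.
Among Amari and Farouk, alphabetically by surname: Amari before Farouk.
Beaumont and Kowalski both have classification seniority date 2011-12-24, so the next rule applies.
Among Beaumont and Kowalski, alphabetically by surname: Beaumont before Kowalski.
So Petrov takes precedence.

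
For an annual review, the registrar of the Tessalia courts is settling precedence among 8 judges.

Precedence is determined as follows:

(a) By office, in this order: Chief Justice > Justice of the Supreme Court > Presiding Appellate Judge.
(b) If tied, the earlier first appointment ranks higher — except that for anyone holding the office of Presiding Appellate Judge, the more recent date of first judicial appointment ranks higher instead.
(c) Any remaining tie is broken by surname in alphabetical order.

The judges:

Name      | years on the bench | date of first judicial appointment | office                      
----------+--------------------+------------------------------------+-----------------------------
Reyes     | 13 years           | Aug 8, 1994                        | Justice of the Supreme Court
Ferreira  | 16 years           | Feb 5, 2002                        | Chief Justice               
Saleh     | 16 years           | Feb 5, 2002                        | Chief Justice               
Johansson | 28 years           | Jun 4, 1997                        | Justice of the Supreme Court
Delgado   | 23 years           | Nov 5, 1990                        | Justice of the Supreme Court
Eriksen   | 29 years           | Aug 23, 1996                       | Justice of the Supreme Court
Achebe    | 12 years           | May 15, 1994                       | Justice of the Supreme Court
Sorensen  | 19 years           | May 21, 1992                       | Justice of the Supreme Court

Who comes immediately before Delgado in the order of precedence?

Saleh

By office: Ferreira and Saleh (Chief Justice); then Delgado, Sorensen, Achebe, Reyes, Eriksen and Johansson (Justice of the Supreme Court).
Ferreira and Saleh both have date of first judicial appointment Feb 5, 2002, so the next rule applies.
Among Ferreira and Saleh, alphabetically by surname: Ferreira before Saleh.
Among Delgado, Sorensen, Achebe, Reyes, Eriksen and Johansson, by date of first judicial appointment (earlier first): Delgado (Nov 5, 1990) before Sorensen (May 21, 1992) before Achebe (May 15, 1994) before Reyes (Aug 8, 1994) before Eriksen (Aug 23, 1996) before Johansson (Jun 4, 1997).
Order: Ferreira, Saleh, Delgado, Sorensen, Achebe, Reyes, Eriksen, Johansson.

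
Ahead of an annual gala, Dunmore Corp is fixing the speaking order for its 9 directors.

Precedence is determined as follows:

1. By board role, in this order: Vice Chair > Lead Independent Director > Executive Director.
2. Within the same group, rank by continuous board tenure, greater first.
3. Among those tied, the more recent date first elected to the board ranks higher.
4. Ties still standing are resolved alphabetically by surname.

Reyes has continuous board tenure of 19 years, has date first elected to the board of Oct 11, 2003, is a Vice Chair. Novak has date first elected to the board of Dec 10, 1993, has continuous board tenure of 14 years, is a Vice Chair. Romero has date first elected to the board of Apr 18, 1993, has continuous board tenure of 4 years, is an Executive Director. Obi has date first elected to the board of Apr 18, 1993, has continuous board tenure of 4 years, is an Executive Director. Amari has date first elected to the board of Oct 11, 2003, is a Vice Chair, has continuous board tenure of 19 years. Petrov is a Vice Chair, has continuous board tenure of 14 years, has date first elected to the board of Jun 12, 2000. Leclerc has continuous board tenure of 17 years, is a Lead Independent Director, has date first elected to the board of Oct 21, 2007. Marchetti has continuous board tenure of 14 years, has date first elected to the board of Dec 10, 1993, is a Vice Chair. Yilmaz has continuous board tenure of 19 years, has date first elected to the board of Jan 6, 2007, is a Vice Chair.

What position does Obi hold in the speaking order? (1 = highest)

8

By board role: Yilmaz, Amari, Reyes, Petrov, Marchetti and Novak (Vice Chair); then Leclerc (Lead Independent Director); then Obi and Romero (Executive Director).
Among Yilmaz, Amari, Reyes, Petrov, Marchetti and Novak, by continuous board tenure (higher first): Yilmaz, Amari and Reyes (19 years) before Petrov, Marchetti and Novak (14 years).
Among Yilmaz, Amari and Reyes, by date first elected to the board (later first): Yilmaz (Jan 6, 2007) before Amari and Reyes (Oct 11, 2003).
Among Amari and Reyes, alphabetically by surname: Amari before Reyes.
Among Petrov, Marchetti and Novak, by date first elected to the board (later first): Petrov (Jun 12, 2000) before Marchetti and Novak (Dec 10, 1993).
Among Marchetti and Novak, alphabetically by surname: Marchetti before Novak.
Obi and Romero both have continuous board tenure 4 years, so the next rule applies.
Obi and Romero both have date first elected to the board Apr 18, 1993, so the next rule applies.
Among Obi and Romero, alphabetically by surname: Obi before Romero.
Order: Yilmaz, Amari, Reyes, Petrov, Marchetti, Novak, Leclerc, Obi, Romero. So position 8.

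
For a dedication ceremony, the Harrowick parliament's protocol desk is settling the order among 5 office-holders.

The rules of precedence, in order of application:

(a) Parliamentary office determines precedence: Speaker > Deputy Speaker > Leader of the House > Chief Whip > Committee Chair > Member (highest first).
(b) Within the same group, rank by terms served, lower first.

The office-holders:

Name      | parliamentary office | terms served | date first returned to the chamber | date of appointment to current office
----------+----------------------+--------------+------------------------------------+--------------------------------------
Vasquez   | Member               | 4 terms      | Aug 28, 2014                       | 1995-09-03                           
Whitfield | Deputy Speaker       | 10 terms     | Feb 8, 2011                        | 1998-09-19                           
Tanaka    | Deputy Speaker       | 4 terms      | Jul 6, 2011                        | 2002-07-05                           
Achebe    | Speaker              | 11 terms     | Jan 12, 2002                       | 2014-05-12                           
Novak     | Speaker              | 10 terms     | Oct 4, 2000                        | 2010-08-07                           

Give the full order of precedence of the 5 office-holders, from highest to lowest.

By parliamentary office: Novak and Achebe (Speaker); then Tanaka and Whitfield (Deputy Speaker); then Vasquez (Member).
Among Novak and Achebe, by terms served (lower first): Novak (10 terms) before Achebe (11 terms).
Among Tanaka and Whitfield, by terms served (lower first): Tanaka (4 terms) before Whitfield (10 terms).
Full order: Novak, Achebe, Tanaka, Whitfield, Vasquez.

Novak, Achebe, Tanaka, Whitfield, Vasquez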